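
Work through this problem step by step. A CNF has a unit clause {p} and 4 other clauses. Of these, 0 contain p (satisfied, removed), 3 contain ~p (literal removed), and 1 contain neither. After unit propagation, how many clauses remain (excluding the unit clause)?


Satisfied (removed): 0
Shortened (remain): 3
Unchanged (remain): 1
Remaining = 3 + 1 = 4

4


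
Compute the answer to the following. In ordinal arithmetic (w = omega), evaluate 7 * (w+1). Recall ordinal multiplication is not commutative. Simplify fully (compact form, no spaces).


Compute 7 * (w+1).
Ordinal * is associative and left-distributive over +, but NOT commutative; for finite n>1, n*w = w but w*n stays w*n.
By left-distributivity: 7 * (w+1) = 7*w + 7*1 = w + 7 = w+7.
Result = w+7

w+7


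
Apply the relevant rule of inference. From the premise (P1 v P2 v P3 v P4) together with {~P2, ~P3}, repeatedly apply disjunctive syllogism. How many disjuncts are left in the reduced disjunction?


Original disjuncts (4): P1, P2, P3, P4
Negated (eliminate): ~P2, ~P3
Remaining disjuncts: P1, P4
Count = 4 - 2 = 2

2


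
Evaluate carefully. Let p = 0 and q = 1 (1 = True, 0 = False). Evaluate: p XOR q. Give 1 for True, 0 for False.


p = 0, q = 1
Operation: p XOR q
Evaluate: 0 XOR 1 = 1

1


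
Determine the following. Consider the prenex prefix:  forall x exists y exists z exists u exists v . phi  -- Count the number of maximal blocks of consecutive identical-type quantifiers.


Quantifier-type sequence: A E E E E  (A=forall, E=exists)
Group into maximal same-type runs:
  Ax1 | Ex4
Number of blocks = 2

2


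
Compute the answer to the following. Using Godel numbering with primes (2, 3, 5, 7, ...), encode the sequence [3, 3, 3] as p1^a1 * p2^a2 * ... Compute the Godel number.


Encode each element as an exponent of the corresponding prime:
  2^3 = 8
  3^3 = 27
  5^3 = 125
Product = 8 * 27 * 125 = 27000

27000


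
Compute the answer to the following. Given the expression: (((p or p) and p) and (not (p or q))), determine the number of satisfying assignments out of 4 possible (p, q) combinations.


Check all 4 assignments:
p=0, q=0: 0
p=0, q=1: 0
p=1, q=0: 0
p=1, q=1: 0
Count of True = 0

0


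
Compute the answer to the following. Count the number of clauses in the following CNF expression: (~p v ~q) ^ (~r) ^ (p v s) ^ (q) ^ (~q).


A CNF formula is a conjunction of clauses.
Clauses are separated by ^.
Counting the conjuncts: 5 clauses.

5


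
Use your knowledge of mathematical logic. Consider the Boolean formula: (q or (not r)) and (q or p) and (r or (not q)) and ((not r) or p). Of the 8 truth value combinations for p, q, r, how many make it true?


Evaluate all 8 assignments for p, q, r:
p=0, q=0, r=0: 0
p=0, q=0, r=1: 0
p=0, q=1, r=0: 0
p=0, q=1, r=1: 0
p=1, q=0, r=0: 1
p=1, q=0, r=1: 0
p=1, q=1, r=0: 0
p=1, q=1, r=1: 1
Satisfying count = 2

2


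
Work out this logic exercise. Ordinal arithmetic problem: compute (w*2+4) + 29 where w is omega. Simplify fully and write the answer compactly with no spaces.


Compute (w*2+4) + 29.
Ordinal + is associative but NOT commutative; for finite n>0, n + w = w but w + n stays w+n.
By associativity: (w*2+4) + 29 = w*2 + (4+29) = w*2+33.
Result = w*2+33

w*2+33


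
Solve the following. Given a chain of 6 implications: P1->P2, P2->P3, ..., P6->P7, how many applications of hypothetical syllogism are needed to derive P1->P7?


With 6 implications in a chain connecting 7 propositions:
P1->P2, P2->P3, ..., P6->P7
Steps needed = (number of implications) - 1 = 6 - 1 = 5

5


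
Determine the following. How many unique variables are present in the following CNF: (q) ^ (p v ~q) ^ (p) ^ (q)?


Identify each variable that appears in the formula.
Variables found: p, q
Count = 2

2


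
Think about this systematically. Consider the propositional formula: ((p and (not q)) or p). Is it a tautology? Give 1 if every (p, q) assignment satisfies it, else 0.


Check all 4 assignments:
p=0, q=0: 0
p=0, q=1: 0
p=1, q=0: 1
p=1, q=1: 1
Satisfying count = 2/4.
Tautology iff count = 4: no.

0


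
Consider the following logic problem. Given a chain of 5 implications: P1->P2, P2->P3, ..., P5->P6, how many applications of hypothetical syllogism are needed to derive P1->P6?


With 5 implications in a chain connecting 6 propositions:
P1->P2, P2->P3, ..., P5->P6
Steps needed = (number of implications) - 1 = 5 - 1 = 4

4


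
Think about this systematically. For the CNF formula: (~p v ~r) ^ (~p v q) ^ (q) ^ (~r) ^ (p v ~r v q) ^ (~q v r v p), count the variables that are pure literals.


Check each variable for pure literal status:
p: mixed (not pure)
q: mixed (not pure)
r: mixed (not pure)
Pure literal count = 0

0


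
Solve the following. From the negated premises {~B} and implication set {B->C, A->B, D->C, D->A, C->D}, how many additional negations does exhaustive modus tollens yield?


Initial negated facts: {~B}
Apply modus tollens to closure:
  ~B and A->B  =>  ~A
  ~A and D->A  =>  ~D
  ~D and C->D  =>  ~C
Final negated: {~A, ~B, ~C, ~D}
New negations: {~A, ~C, ~D}
Count = 3

3


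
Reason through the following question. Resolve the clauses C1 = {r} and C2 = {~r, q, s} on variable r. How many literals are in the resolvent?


Remove r from C1 and ~r from C2.
C1 remainder: {}
C2 remainder: {q, s}
Union (resolvent): {q, s}
Resolvent has 2 literal(s).

2


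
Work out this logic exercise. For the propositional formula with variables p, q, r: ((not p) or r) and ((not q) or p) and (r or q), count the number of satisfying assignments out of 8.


Evaluate all 8 assignments for p, q, r:
p=0, q=0, r=0: 0
p=0, q=0, r=1: 1
p=0, q=1, r=0: 0
p=0, q=1, r=1: 0
p=1, q=0, r=0: 0
p=1, q=0, r=1: 1
p=1, q=1, r=0: 0
p=1, q=1, r=1: 1
Satisfying count = 3

3


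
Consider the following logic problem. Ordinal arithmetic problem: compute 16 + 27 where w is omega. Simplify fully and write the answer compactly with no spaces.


Compute 16 + 27.
Ordinal + is associative but NOT commutative; for finite n>0, n + w = w but w + n stays w+n.
Both operands finite; ordinal + agrees with natural +: 16 + 27 = 43.
Result = 43

43


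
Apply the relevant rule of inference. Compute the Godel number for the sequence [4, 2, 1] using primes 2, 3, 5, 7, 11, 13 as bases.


Encode each element as an exponent of the corresponding prime:
  2^4 = 16
  3^2 = 9
  5^1 = 5
Product = 16 * 9 * 5 = 720

720


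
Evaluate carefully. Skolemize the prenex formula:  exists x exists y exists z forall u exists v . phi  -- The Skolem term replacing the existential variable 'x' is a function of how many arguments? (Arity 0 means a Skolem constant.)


Quantifier prefix: exists x exists y exists z forall u exists v
'x' is existentially quantified at position 1.
No universal quantifiers precede it.
Skolem function arity = 0 (a Skolem constant)

0


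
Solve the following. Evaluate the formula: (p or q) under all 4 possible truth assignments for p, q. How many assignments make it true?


Check all 4 assignments:
p=0, q=0: 0
p=0, q=1: 1
p=1, q=0: 1
p=1, q=1: 1
Count of True = 3

3


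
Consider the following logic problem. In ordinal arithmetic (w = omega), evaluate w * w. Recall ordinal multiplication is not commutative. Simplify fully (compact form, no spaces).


Compute w * w.
Ordinal * is associative and left-distributive over +, but NOT commutative; for finite n>1, n*w = w but w*n stays w*n.
w * w = w^2 by definition.
Result = w^2

w^2


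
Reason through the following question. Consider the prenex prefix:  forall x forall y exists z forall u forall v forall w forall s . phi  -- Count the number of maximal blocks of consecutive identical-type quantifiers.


Quantifier-type sequence: A A E A A A A  (A=forall, E=exists)
Group into maximal same-type runs:
  Ax2 | Ex1 | Ax4
Number of blocks = 3

3


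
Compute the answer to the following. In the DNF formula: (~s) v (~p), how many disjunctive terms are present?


A DNF formula is a disjunction of terms (conjunctions).
Terms are separated by v.
Counting the disjuncts: 2 terms.

2


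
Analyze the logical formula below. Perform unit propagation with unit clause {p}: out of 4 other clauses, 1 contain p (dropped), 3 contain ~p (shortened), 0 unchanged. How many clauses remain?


Satisfied (removed): 1
Shortened (remain): 3
Unchanged (remain): 0
Remaining = 3 + 0 = 3

3


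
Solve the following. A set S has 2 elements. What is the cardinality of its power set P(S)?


The power set of a set with n elements has 2^n elements.
|P(S)| = 2^2 = 4

4


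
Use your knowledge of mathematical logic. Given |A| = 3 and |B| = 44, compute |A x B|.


The Cartesian product A x B contains all ordered pairs (a, b).
|A x B| = |A| * |B| = 3 * 44 = 132

132


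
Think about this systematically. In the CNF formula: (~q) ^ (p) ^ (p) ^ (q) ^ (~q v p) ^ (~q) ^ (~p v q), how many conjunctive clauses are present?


A CNF formula is a conjunction of clauses.
Clauses are separated by ^.
Counting the conjuncts: 7 clauses.

7


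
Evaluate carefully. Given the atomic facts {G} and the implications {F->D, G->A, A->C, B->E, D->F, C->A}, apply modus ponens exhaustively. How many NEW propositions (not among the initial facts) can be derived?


Initial facts: {G}
Apply modus ponens to closure:
  G and G->A  =>  A
  A and A->C  =>  C
Final known: {A, C, G}
New propositions: {A, C}
Count = 2

2


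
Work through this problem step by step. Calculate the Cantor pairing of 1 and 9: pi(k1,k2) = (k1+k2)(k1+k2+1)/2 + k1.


k1 + k2 = 10
(k1+k2)(k1+k2+1)/2 = 10 * 11 / 2 = 55
pi = 55 + 1 = 56

56


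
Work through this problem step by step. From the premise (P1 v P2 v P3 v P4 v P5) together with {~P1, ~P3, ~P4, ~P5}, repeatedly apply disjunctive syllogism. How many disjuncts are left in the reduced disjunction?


Original disjuncts (5): P1, P2, P3, P4, P5
Negated (eliminate): ~P1, ~P3, ~P4, ~P5
Remaining disjuncts: P2
Count = 5 - 4 = 1

1


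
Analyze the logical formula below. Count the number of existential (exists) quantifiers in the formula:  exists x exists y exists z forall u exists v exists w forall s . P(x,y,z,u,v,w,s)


Quantifier prefix: exists x exists y exists z forall u exists v exists w forall s
Mark each quantifier type:
  E E E U E E U
Universal count = 2, Existential count = 5
Asked for existential (exists) quantifiers: 5

5


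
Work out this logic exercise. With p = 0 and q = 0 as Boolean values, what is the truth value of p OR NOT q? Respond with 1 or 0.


p = 0, q = 0
Operation: p OR NOT q
Evaluate: 0 OR NOT 0 = 1

1


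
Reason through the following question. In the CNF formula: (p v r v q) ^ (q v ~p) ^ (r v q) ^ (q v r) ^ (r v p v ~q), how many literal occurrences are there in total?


Counting literals in each clause:
Clause 1: 3 literal(s)
Clause 2: 2 literal(s)
Clause 3: 2 literal(s)
Clause 4: 2 literal(s)
Clause 5: 3 literal(s)
Total = 12

12


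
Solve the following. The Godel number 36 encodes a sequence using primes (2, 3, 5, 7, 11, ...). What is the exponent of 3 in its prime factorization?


Factorize 36 by dividing by 3 repeatedly.
Division steps: 3 divides 36 exactly 2 time(s).
Exponent of 3 = 2

2


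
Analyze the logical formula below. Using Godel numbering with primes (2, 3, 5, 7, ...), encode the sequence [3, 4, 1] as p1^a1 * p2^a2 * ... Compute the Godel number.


Encode each element as an exponent of the corresponding prime:
  2^3 = 8
  3^4 = 81
  5^1 = 5
Product = 8 * 81 * 5 = 3240

3240


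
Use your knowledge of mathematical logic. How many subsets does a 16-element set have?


The power set of a set with n elements has 2^n elements.
|P(S)| = 2^16 = 65536

65536


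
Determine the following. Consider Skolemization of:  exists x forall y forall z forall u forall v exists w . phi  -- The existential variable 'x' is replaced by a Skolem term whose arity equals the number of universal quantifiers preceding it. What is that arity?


Quantifier prefix: exists x forall y forall z forall u forall v exists w
'x' is existentially quantified at position 1.
No universal quantifiers precede it.
Skolem function arity = 0 (a Skolem constant)

0


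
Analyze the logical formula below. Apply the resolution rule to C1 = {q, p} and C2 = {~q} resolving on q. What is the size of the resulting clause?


Remove q from C1 and ~q from C2.
C1 remainder: {p}
C2 remainder: {}
Union (resolvent): {p}
Resolvent has 1 literal(s).

1


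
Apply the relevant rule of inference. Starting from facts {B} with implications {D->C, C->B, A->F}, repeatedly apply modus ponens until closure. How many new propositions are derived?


Initial facts: {B}
Apply modus ponens to closure:
  (no implication fires)
Final known: {B}
New propositions: {(none)}
Count = 0

0


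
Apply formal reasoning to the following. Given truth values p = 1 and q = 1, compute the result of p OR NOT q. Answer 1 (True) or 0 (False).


p = 1, q = 1
Operation: p OR NOT q
Evaluate: 1 OR NOT 1 = 1

1


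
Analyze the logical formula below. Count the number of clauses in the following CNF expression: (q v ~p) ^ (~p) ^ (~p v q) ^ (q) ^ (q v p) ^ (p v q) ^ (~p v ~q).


A CNF formula is a conjunction of clauses.
Clauses are separated by ^.
Counting the conjuncts: 7 clauses.

7


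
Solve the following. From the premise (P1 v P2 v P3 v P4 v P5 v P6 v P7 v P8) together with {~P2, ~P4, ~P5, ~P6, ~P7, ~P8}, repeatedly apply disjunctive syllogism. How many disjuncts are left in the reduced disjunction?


Original disjuncts (8): P1, P2, P3, P4, P5, P6, P7, P8
Negated (eliminate): ~P2, ~P4, ~P5, ~P6, ~P7, ~P8
Remaining disjuncts: P1, P3
Count = 8 - 6 = 2

2


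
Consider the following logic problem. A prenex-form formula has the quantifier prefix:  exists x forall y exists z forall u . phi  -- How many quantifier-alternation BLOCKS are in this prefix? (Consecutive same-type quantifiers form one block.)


Quantifier-type sequence: E A E A  (A=forall, E=exists)
Group into maximal same-type runs:
  Ex1 | Ax1 | Ex1 | Ax1
Number of blocks = 4

4


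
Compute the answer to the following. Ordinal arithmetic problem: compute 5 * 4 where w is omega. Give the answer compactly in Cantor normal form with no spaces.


Compute 5 * 4.
Ordinal * is associative and left-distributive over +, but NOT commutative; for finite n>1, n*w = w but w*n stays w*n.
Both finite; ordinal * agrees with natural *: 5 * 4 = 20.
Result = 20

20


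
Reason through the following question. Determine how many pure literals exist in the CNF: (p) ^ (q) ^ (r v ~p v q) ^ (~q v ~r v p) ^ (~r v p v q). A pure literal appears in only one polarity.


Check each variable for pure literal status:
p: mixed (not pure)
q: mixed (not pure)
r: mixed (not pure)
Pure literal count = 0

0


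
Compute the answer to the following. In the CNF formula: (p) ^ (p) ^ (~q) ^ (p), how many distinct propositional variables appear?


Identify each variable that appears in the formula.
Variables found: p, q
Count = 2

2


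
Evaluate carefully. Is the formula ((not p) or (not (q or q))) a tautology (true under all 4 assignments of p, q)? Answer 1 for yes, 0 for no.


Check all 4 assignments:
p=0, q=0: 1
p=0, q=1: 1
p=1, q=0: 1
p=1, q=1: 0
Satisfying count = 3/4.
Tautology iff count = 4: no.

0


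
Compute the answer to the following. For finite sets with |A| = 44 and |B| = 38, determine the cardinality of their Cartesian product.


The Cartesian product A x B contains all ordered pairs (a, b).
|A x B| = |A| * |B| = 44 * 38 = 1672

1672


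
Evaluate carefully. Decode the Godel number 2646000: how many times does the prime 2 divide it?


Factorize 2646000 by dividing by 2 repeatedly.
Division steps: 2 divides 2646000 exactly 4 time(s).
Exponent of 2 = 4

4


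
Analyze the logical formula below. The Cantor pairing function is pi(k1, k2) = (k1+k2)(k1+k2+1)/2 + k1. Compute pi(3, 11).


k1 + k2 = 14
(k1+k2)(k1+k2+1)/2 = 14 * 15 / 2 = 105
pi = 105 + 3 = 108

108


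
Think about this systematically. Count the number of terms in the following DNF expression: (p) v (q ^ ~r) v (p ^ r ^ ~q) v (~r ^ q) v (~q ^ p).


A DNF formula is a disjunction of terms (conjunctions).
Terms are separated by v.
Counting the disjuncts: 5 terms.

5


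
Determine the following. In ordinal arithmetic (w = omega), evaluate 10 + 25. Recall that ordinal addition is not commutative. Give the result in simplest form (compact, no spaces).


Compute 10 + 25.
Ordinal + is associative but NOT commutative; for finite n>0, n + w = w but w + n stays w+n.
Both operands finite; ordinal + agrees with natural +: 10 + 25 = 35.
Result = 35

35


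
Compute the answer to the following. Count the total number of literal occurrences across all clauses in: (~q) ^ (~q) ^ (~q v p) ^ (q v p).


Counting literals in each clause:
Clause 1: 1 literal(s)
Clause 2: 1 literal(s)
Clause 3: 2 literal(s)
Clause 4: 2 literal(s)
Total = 6

6


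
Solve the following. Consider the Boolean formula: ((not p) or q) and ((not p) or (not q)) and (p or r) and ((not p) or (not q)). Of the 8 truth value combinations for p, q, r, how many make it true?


Evaluate all 8 assignments for p, q, r:
p=0, q=0, r=0: 0
p=0, q=0, r=1: 1
p=0, q=1, r=0: 0
p=0, q=1, r=1: 1
p=1, q=0, r=0: 0
p=1, q=0, r=1: 0
p=1, q=1, r=0: 0
p=1, q=1, r=1: 0
Satisfying count = 2

2


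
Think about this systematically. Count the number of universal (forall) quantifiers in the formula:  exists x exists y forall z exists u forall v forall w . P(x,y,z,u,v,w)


Quantifier prefix: exists x exists y forall z exists u forall v forall w
Mark each quantifier type:
  E E U E U U
Universal count = 3, Existential count = 3
Asked for universal (forall) quantifiers: 3

3


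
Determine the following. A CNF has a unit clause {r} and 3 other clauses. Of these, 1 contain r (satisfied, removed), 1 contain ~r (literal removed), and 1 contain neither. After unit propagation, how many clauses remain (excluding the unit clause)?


Satisfied (removed): 1
Shortened (remain): 1
Unchanged (remain): 1
Remaining = 1 + 1 = 2

2


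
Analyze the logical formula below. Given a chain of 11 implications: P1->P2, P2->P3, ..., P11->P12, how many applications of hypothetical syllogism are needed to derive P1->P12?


With 11 implications in a chain connecting 12 propositions:
P1->P2, P2->P3, ..., P11->P12
Steps needed = (number of implications) - 1 = 11 - 1 = 10

10


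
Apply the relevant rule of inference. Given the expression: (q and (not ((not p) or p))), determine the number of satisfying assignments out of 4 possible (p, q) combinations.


Check all 4 assignments:
p=0, q=0: 0
p=0, q=1: 0
p=1, q=0: 0
p=1, q=1: 0
Count of True = 0

0


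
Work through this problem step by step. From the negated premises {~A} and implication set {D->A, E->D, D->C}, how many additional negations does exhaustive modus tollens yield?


Initial negated facts: {~A}
Apply modus tollens to closure:
  ~A and D->A  =>  ~D
  ~D and E->D  =>  ~E
Final negated: {~A, ~D, ~E}
New negations: {~D, ~E}
Count = 2

2


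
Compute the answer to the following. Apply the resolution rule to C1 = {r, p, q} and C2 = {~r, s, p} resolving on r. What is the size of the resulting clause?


Remove r from C1 and ~r from C2.
C1 remainder: {p, q}
C2 remainder: {s, p}
Union (resolvent): {p, q, s}
Resolvent has 3 literal(s).

3


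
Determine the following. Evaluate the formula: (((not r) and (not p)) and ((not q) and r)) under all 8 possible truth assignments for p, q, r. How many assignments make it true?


Check all 8 assignments:
p=0, q=0, r=0: 0
p=0, q=0, r=1: 0
p=0, q=1, r=0: 0
p=0, q=1, r=1: 0
p=1, q=0, r=0: 0
p=1, q=0, r=1: 0
p=1, q=1, r=0: 0
p=1, q=1, r=1: 0
Count of True = 0

0


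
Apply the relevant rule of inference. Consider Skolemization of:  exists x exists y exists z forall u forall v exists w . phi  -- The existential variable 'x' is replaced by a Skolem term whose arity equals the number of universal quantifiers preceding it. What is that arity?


Quantifier prefix: exists x exists y exists z forall u forall v exists w
'x' is existentially quantified at position 1.
No universal quantifiers precede it.
Skolem function arity = 0 (a Skolem constant)

0


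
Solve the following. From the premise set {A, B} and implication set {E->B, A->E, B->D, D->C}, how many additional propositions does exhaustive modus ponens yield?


Initial facts: {A, B}
Apply modus ponens to closure:
  A and A->E  =>  E
  B and B->D  =>  D
  D and D->C  =>  C
Final known: {A, B, C, D, E}
New propositions: {C, D, E}
Count = 3

3


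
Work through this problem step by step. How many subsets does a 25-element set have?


The power set of a set with n elements has 2^n elements.
|P(S)| = 2^25 = 33554432

33554432


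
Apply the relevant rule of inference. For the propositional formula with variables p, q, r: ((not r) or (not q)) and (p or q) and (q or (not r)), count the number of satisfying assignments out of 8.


Evaluate all 8 assignments for p, q, r:
p=0, q=0, r=0: 0
p=0, q=0, r=1: 0
p=0, q=1, r=0: 1
p=0, q=1, r=1: 0
p=1, q=0, r=0: 1
p=1, q=0, r=1: 0
p=1, q=1, r=0: 1
p=1, q=1, r=1: 0
Satisfying count = 3

3


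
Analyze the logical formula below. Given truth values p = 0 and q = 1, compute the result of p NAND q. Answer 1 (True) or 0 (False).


p = 0, q = 1
Operation: p NAND q
Evaluate: 0 NAND 1 = 1

1


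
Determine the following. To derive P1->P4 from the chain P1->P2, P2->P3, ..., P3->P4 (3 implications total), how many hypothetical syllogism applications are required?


With 3 implications in a chain connecting 4 propositions:
P1->P2, P2->P3, ..., P3->P4
Steps needed = (number of implications) - 1 = 3 - 1 = 2

2


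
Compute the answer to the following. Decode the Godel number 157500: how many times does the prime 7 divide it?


Factorize 157500 by dividing by 7 repeatedly.
Division steps: 7 divides 157500 exactly 1 time(s).
Exponent of 7 = 1

1


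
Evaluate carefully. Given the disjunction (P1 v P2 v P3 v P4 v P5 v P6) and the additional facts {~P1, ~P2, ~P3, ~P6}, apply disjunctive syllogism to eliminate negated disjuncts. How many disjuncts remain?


Original disjuncts (6): P1, P2, P3, P4, P5, P6
Negated (eliminate): ~P1, ~P2, ~P3, ~P6
Remaining disjuncts: P4, P5
Count = 6 - 4 = 2

2


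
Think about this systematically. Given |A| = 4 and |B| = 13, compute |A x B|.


The Cartesian product A x B contains all ordered pairs (a, b).
|A x B| = |A| * |B| = 4 * 13 = 52

52


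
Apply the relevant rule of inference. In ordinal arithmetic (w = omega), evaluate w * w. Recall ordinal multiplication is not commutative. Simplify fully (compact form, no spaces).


Compute w * w.
Ordinal * is associative and left-distributive over +, but NOT commutative; for finite n>1, n*w = w but w*n stays w*n.
w * w = w^2 by definition.
Result = w^2

w^2


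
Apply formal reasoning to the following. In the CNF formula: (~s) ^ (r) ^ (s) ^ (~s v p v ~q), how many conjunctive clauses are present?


A CNF formula is a conjunction of clauses.
Clauses are separated by ^.
Counting the conjuncts: 4 clauses.

4


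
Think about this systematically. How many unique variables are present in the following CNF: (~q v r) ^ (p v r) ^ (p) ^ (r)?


Identify each variable that appears in the formula.
Variables found: p, q, r
Count = 3

3


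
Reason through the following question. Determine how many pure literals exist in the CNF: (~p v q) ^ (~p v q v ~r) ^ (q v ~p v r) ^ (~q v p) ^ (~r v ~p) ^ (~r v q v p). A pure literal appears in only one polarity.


Check each variable for pure literal status:
p: mixed (not pure)
q: mixed (not pure)
r: mixed (not pure)
Pure literal count = 0

0


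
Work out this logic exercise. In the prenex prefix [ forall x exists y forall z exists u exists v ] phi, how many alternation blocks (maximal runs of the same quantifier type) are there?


Quantifier-type sequence: A E A E E  (A=forall, E=exists)
Group into maximal same-type runs:
  Ax1 | Ex1 | Ax1 | Ex2
Number of blocks = 4

4


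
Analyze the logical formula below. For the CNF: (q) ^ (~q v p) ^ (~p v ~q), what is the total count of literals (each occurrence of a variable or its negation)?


Counting literals in each clause:
Clause 1: 1 literal(s)
Clause 2: 2 literal(s)
Clause 3: 2 literal(s)
Total = 5

5


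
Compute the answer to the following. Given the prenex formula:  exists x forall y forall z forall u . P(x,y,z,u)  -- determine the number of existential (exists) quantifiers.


Quantifier prefix: exists x forall y forall z forall u
Mark each quantifier type:
  E U U U
Universal count = 3, Existential count = 1
Asked for existential (exists) quantifiers: 1

1


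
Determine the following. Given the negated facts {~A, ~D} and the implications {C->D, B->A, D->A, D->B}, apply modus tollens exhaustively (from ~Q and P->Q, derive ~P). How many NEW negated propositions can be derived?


Initial negated facts: {~A, ~D}
Apply modus tollens to closure:
  ~D and C->D  =>  ~C
  ~A and B->A  =>  ~B
Final negated: {~A, ~B, ~C, ~D}
New negations: {~B, ~C}
Count = 2

2


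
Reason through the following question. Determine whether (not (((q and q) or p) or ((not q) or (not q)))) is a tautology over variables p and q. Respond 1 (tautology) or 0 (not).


Check all 4 assignments:
p=0, q=0: 0
p=0, q=1: 0
p=1, q=0: 0
p=1, q=1: 0
Satisfying count = 0/4.
Tautology iff count = 4: no.

0


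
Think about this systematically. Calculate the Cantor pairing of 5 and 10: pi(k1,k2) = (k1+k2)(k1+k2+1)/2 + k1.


k1 + k2 = 15
(k1+k2)(k1+k2+1)/2 = 15 * 16 / 2 = 120
pi = 120 + 5 = 125

125


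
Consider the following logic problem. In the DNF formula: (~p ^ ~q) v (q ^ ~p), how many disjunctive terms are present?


A DNF formula is a disjunction of terms (conjunctions).
Terms are separated by v.
Counting the disjuncts: 2 terms.

2


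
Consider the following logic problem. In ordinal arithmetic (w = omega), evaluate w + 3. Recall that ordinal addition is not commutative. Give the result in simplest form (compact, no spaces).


Compute w + 3.
Ordinal + is associative but NOT commutative; for finite n>0, n + w = w but w + n stays w+n.
w + 3 is already in normal form (a successor ordinal beyond w).
Result = w+3

w+3


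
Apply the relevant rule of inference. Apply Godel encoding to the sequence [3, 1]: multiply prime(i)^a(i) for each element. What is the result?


Encode each element as an exponent of the corresponding prime:
  2^3 = 8
  3^1 = 3
Product = 8 * 3 = 24

24


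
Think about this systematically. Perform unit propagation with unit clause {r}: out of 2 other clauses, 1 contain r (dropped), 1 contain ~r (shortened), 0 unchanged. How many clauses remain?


Satisfied (removed): 1
Shortened (remain): 1
Unchanged (remain): 0
Remaining = 1 + 0 = 1

1


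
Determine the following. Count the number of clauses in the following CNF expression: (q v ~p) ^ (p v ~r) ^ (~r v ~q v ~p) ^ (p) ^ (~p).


A CNF formula is a conjunction of clauses.
Clauses are separated by ^.
Counting the conjuncts: 5 clauses.

5


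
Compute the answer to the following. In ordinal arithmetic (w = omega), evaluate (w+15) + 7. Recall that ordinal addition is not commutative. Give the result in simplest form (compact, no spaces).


Compute (w+15) + 7.
Ordinal + is associative but NOT commutative; for finite n>0, n + w = w but w + n stays w+n.
By associativity: (w+15) + 7 = w + (15+7) = w+22.
Result = w+22

w+22


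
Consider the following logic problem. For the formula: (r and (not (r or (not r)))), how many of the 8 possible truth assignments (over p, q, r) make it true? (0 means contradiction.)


Check all 8 assignments:
p=0, q=0, r=0: 0
p=0, q=0, r=1: 0
p=0, q=1, r=0: 0
p=0, q=1, r=1: 0
p=1, q=0, r=0: 0
p=1, q=0, r=1: 0
p=1, q=1, r=0: 0
p=1, q=1, r=1: 0
Count of True = 0

0


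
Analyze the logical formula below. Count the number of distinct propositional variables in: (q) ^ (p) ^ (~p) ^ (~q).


Identify each variable that appears in the formula.
Variables found: p, q
Count = 2

2


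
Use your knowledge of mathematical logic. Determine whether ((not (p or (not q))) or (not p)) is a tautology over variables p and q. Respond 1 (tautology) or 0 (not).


Check all 4 assignments:
p=0, q=0: 1
p=0, q=1: 1
p=1, q=0: 0
p=1, q=1: 0
Satisfying count = 2/4.
Tautology iff count = 4: no.

0


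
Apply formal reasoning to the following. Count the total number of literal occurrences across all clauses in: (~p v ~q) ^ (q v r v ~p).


Counting literals in each clause:
Clause 1: 2 literal(s)
Clause 2: 3 literal(s)
Total = 5

5


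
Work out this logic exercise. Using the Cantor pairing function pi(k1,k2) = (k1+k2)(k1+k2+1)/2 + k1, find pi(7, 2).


k1 + k2 = 9
(k1+k2)(k1+k2+1)/2 = 9 * 10 / 2 = 45
pi = 45 + 7 = 52

52


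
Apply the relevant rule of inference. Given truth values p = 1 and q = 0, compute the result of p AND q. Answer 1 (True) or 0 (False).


p = 1, q = 0
Operation: p AND q
Evaluate: 1 AND 0 = 0

0


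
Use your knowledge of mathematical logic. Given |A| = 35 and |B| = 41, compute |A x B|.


The Cartesian product A x B contains all ordered pairs (a, b).
|A x B| = |A| * |B| = 35 * 41 = 1435

1435


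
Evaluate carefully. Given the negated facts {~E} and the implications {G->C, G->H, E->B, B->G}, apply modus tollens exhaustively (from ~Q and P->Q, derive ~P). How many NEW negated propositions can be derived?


Initial negated facts: {~E}
Apply modus tollens to closure:
  (no implication fires)
Final negated: {~E}
New negations: {(none)}
Count = 0

0


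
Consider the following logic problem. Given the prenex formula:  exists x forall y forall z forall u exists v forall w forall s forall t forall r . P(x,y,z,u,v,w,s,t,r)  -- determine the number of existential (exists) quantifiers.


Quantifier prefix: exists x forall y forall z forall u exists v forall w forall s forall t forall r
Mark each quantifier type:
  E U U U E U U U U
Universal count = 7, Existential count = 2
Asked for existential (exists) quantifiers: 2

2


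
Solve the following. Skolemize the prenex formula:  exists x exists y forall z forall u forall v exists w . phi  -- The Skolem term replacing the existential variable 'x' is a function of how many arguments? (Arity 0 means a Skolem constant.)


Quantifier prefix: exists x exists y forall z forall u forall v exists w
'x' is existentially quantified at position 1.
No universal quantifiers precede it.
Skolem function arity = 0 (a Skolem constant)

0


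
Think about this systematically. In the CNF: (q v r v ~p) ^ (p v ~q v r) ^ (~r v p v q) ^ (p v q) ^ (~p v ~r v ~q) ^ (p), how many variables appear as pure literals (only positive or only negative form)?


Check each variable for pure literal status:
p: mixed (not pure)
q: mixed (not pure)
r: mixed (not pure)
Pure literal count = 0

0


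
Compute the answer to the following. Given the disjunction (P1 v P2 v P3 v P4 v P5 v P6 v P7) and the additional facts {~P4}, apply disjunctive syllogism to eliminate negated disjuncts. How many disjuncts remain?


Original disjuncts (7): P1, P2, P3, P4, P5, P6, P7
Negated (eliminate): ~P4
Remaining disjuncts: P1, P2, P3, P5, P6, P7
Count = 7 - 1 = 6

6


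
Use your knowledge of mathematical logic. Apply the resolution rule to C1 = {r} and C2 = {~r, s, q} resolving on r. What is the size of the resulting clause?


Remove r from C1 and ~r from C2.
C1 remainder: {}
C2 remainder: {s, q}
Union (resolvent): {q, s}
Resolvent has 2 literal(s).

2


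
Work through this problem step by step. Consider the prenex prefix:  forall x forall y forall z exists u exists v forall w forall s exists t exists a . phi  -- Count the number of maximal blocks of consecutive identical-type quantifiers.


Quantifier-type sequence: A A A E E A A E E  (A=forall, E=exists)
Group into maximal same-type runs:
  Ax3 | Ex2 | Ax2 | Ex2
Number of blocks = 4

4


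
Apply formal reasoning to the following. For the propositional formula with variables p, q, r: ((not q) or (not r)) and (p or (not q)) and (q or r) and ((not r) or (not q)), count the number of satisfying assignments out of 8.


Evaluate all 8 assignments for p, q, r:
p=0, q=0, r=0: 0
p=0, q=0, r=1: 1
p=0, q=1, r=0: 0
p=0, q=1, r=1: 0
p=1, q=0, r=0: 0
p=1, q=0, r=1: 1
p=1, q=1, r=0: 1
p=1, q=1, r=1: 0
Satisfying count = 3

3


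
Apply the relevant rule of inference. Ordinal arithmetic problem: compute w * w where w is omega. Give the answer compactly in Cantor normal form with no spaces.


Compute w * w.
Ordinal * is associative and left-distributive over +, but NOT commutative; for finite n>1, n*w = w but w*n stays w*n.
w * w = w^2 by definition.
Result = w^2

w^2


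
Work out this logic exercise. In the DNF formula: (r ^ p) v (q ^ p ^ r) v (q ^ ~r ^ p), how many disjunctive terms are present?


A DNF formula is a disjunction of terms (conjunctions).
Terms are separated by v.
Counting the disjuncts: 3 terms.

3


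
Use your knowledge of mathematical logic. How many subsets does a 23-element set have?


The power set of a set with n elements has 2^n elements.
|P(S)| = 2^23 = 8388608

8388608


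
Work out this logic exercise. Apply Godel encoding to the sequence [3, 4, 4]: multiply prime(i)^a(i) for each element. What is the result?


Encode each element as an exponent of the corresponding prime:
  2^3 = 8
  3^4 = 81
  5^4 = 625
Product = 8 * 81 * 625 = 405000

405000


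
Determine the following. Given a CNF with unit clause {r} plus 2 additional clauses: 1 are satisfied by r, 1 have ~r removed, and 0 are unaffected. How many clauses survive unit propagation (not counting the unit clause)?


Satisfied (removed): 1
Shortened (remain): 1
Unchanged (remain): 0
Remaining = 1 + 0 = 1

1


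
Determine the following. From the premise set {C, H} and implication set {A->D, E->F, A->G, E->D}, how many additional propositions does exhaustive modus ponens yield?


Initial facts: {C, H}
Apply modus ponens to closure:
  (no implication fires)
Final known: {C, H}
New propositions: {(none)}
Count = 0

0


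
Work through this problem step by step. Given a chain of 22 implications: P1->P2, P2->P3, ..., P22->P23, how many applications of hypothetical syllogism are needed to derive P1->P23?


With 22 implications in a chain connecting 23 propositions:
P1->P2, P2->P3, ..., P22->P23
Steps needed = (number of implications) - 1 = 22 - 1 = 21

21


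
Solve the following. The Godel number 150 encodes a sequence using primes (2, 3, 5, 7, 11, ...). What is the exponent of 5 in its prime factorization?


Factorize 150 by dividing by 5 repeatedly.
Division steps: 5 divides 150 exactly 2 time(s).
Exponent of 5 = 2

2


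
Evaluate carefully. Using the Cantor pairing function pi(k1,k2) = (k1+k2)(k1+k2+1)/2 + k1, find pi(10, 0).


k1 + k2 = 10
(k1+k2)(k1+k2+1)/2 = 10 * 11 / 2 = 55
pi = 55 + 10 = 65

65


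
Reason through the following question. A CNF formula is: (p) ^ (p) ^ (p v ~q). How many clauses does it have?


A CNF formula is a conjunction of clauses.
Clauses are separated by ^.
Counting the conjuncts: 3 clauses.

3


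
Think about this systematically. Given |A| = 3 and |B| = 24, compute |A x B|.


The Cartesian product A x B contains all ordered pairs (a, b).
|A x B| = |A| * |B| = 3 * 24 = 72

72


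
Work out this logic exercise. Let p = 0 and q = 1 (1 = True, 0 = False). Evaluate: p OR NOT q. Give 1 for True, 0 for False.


p = 0, q = 1
Operation: p OR NOT q
Evaluate: 0 OR NOT 1 = 0

0


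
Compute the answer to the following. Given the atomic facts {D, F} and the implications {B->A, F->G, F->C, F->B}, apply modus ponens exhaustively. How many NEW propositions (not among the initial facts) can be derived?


Initial facts: {D, F}
Apply modus ponens to closure:
  F and F->G  =>  G
  F and F->C  =>  C
  F and F->B  =>  B
  B and B->A  =>  A
Final known: {A, B, C, D, F, G}
New propositions: {A, B, C, G}
Count = 4

4


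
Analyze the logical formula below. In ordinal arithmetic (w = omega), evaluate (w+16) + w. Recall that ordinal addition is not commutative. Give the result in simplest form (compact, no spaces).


Compute (w+16) + w.
Ordinal + is associative but NOT commutative; for finite n>0, n + w = w but w + n stays w+n.
(w+16) + w = w + (16+w) = w + w = w*2 (the finite tail 16 is absorbed by the right w).
Result = w*2

w*2


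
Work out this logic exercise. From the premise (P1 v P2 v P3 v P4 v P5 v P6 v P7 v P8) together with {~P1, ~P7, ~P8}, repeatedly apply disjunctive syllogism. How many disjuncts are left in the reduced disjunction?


Original disjuncts (8): P1, P2, P3, P4, P5, P6, P7, P8
Negated (eliminate): ~P1, ~P7, ~P8
Remaining disjuncts: P2, P3, P4, P5, P6
Count = 8 - 3 = 5

5


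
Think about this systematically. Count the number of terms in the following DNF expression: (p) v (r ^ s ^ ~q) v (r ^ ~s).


A DNF formula is a disjunction of terms (conjunctions).
Terms are separated by v.
Counting the disjuncts: 3 terms.

3


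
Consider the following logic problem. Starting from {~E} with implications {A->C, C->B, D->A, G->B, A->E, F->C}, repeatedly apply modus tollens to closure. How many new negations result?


Initial negated facts: {~E}
Apply modus tollens to closure:
  ~E and A->E  =>  ~A
  ~A and D->A  =>  ~D
Final negated: {~A, ~D, ~E}
New negations: {~A, ~D}
Count = 2

2


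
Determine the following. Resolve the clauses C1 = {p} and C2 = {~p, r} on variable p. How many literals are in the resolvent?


Remove p from C1 and ~p from C2.
C1 remainder: {}
C2 remainder: {r}
Union (resolvent): {r}
Resolvent has 1 literal(s).

1


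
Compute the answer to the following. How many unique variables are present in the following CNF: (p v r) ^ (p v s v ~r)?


Identify each variable that appears in the formula.
Variables found: p, r, s
Count = 3

3


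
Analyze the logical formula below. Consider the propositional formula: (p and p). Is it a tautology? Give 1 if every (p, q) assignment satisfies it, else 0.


Check all 4 assignments:
p=0, q=0: 0
p=0, q=1: 0
p=1, q=0: 1
p=1, q=1: 1
Satisfying count = 2/4.
Tautology iff count = 4: no.

0


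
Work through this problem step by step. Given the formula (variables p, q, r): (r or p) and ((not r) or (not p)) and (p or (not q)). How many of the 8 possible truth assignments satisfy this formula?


Evaluate all 8 assignments for p, q, r:
p=0, q=0, r=0: 0
p=0, q=0, r=1: 1
p=0, q=1, r=0: 0
p=0, q=1, r=1: 0
p=1, q=0, r=0: 1
p=1, q=0, r=1: 0
p=1, q=1, r=0: 1
p=1, q=1, r=1: 0
Satisfying count = 3

3


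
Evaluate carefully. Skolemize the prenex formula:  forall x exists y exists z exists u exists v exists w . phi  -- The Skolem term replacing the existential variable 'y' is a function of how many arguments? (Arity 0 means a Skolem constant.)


Quantifier prefix: forall x exists y exists z exists u exists v exists w
'y' is existentially quantified at position 2.
Universal variables preceding it: x
Skolem function arity = 1

1


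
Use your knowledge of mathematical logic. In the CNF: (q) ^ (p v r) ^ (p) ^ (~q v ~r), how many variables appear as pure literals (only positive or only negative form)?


Check each variable for pure literal status:
p: pure positive
q: mixed (not pure)
r: mixed (not pure)
Pure literal count = 1

1


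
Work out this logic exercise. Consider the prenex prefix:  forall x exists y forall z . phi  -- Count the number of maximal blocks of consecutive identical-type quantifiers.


Quantifier-type sequence: A E A  (A=forall, E=exists)
Group into maximal same-type runs:
  Ax1 | Ex1 | Ax1
Number of blocks = 3

3


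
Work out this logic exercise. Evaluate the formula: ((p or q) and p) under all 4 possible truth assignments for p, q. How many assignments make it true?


Check all 4 assignments:
p=0, q=0: 0
p=0, q=1: 0
p=1, q=0: 1
p=1, q=1: 1
Count of True = 2

2
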